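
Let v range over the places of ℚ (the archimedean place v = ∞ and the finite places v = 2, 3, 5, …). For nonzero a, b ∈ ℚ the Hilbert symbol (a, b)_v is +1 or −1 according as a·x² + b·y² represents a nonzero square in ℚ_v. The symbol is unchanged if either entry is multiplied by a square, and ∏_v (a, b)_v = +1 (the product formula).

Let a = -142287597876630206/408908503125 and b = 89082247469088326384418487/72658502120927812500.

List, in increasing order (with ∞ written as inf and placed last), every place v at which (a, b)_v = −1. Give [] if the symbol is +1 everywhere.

(a, b) ≡ (-2470, 35) mod (ℚ^×)²; places V = {2, 3, 5, 7, 11, 13, 19, 23, 31, 37, 41, 43, ∞}.
(a,b)_11: α=2, u≡9; β=2, v≡8 (mod 11); (9|11)=+1, (8|11)=-1; sign (−1)^0·+1^2·-1^2 = +1.
(a,b)_∞: sgn(-2470)=−, sgn(35)=+, so +1.
(a,b)_5: α=-5, u≡4; β=-7, v≡2 (mod 5); (4|5)=+1, (2|5)=-1; sign (−1)^0·+1^-7·-1^-5 = -1.
(a,b)_3: α=-4, u≡2; β=-4, v≡2 (mod 3); (2|3)=-1, (2|3)=-1; sign (−1)^0·-1^-4·-1^-4 = +1.
(a,b)_7: α=4, u≡2; β=5, v≡6 (mod 7); (2|7)=+1, (6|7)=-1; sign (−1)^0·+1^5·-1^4 = +1.
(a,b)_2: α=1, β=-2; u≡5, v≡3 (mod 8); ε(u)ε(v)=0·1, αω(v)=1·1, βω(u)=-2·1; sum ≡ 1  ⇒  -1.
(a,b)_13: α=1, u≡2; β=2, v≡4 (mod 13); (2|13)=-1, (4|13)=+1; sign (−1)^0·-1^2·+1^1 = +1.
(a,b)_37: α=4, u≡27; β=6, v≡13 (mod 37); (27|37)=+1, (13|37)=-1; sign (−1)^0·+1^6·-1^4 = +1.
(a,b)_43: α=0, u≡16; β=-2, v≡14 (mod 43); (16|43)=+1, (14|43)=+1; sign (−1)^0·+1^-2·+1^0 = +1.
(a,b)_31: α=-2, u≡2; β=-4, v≡16 (mod 31); (2|31)=+1, (16|31)=+1; sign (−1)^0·+1^-4·+1^-2 = +1.
(a,b)_19: α=1, u≡13; β=2, v≡16 (mod 19); (13|19)=-1, (16|19)=+1; sign (−1)^0·-1^2·+1^1 = +1.
(a,b)_23: α=2, u≡20; β=4, v≡9 (mod 23); (20|23)=-1, (9|23)=+1; sign (−1)^0·-1^4·+1^2 = +1.
(a,b)_41: α=-2, u≡5; β=-2, v≡12 (mod 41); (5|41)=+1, (12|41)=-1; sign (−1)^0·+1^-2·-1^-2 = +1.
Ram(-2470, 35) = {2, 5}; no ℚ_2-point on the conic.

[2, 5]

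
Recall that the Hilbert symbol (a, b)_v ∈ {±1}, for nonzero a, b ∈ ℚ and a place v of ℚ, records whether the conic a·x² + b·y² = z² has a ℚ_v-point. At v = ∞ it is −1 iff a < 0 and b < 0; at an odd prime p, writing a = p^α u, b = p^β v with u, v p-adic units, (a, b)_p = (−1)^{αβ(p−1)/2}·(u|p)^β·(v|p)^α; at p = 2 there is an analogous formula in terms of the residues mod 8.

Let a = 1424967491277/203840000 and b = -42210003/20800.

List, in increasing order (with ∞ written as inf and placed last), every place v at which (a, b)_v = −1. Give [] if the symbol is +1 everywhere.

[3, 31]

Mod squares: a ≡ 2418, b ≡ -39. Check v ∈ {∞, 2, 3, 5, 7, 11, 13, 31}.
v=11: a=11^6·(≡4), b=11^4·(≡1) mod 11; (4|11)=+1, (1|11)=+1; (−1)^{6·4·5}·(+1)^4·(+1)^6 = +1.
v=31: a=31^3·(≡4), b=31^2·(≡27) mod 31; (4|31)=+1, (27|31)=-1; (−1)^{3·2·15}·(+1)^2·(-1)^3 = -1.
v=7: a=7^-2·(≡3), b=7^0·(≡6) mod 7; (3|7)=-1, (6|7)=-1; (−1)^{-2·0·3}·(-1)^0·(-1)^-2 = +1.
v=3: a=3^3·(≡2), b=3^1·(≡2) mod 3; (2|3)=-1, (2|3)=-1; (−1)^{3·1·1}·(-1)^1·(-1)^3 = -1.
v=2: v_2(a)=-9, v_2(b)=-6; units ≡ 1, 1 (mod 8); ε·ε+αω+βω = 0·0+-9·0+-6·0 ≡ 0  ⇒  (a,b)_2 = +1.
v=∞: 2418 > 0 and -39 < 0  ⇒  (a,b)_∞ = +1.
v=5: a=5^-4·(≡3), b=5^-2·(≡1) mod 5; (3|5)=-1, (1|5)=+1; (−1)^{-4·-2·2}·(-1)^-2·(+1)^-4 = +1.
v=13: a=13^-1·(≡4), b=13^-1·(≡9) mod 13; (4|13)=+1, (9|13)=+1; (−1)^{-1·-1·6}·(+1)^-1·(+1)^-1 = +1.
(2418, -39 / ℚ) ramifies at {3, 31}: a division algebra.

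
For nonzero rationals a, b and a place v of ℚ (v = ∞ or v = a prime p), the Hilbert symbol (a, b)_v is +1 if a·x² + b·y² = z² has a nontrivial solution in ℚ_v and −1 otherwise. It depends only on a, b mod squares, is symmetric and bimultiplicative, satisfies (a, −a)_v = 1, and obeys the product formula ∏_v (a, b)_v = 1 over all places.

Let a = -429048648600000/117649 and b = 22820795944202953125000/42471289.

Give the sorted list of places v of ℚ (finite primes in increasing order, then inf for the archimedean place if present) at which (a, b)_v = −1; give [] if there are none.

(a, b) ≡ (-15, 4290) mod (ℚ^×)²; places V = {2, 3, 5, 7, 11, 13, 17, 19, 23, ∞}.
(a,b)_13: α=2, u≡8; β=3, v≡11 (mod 13); (8|13)=-1, (11|13)=-1; sign (−1)^0·-1^3·-1^2 = -1.
(a,b)_∞: sgn(-15)=−, sgn(4290)=+, so +1.
(a,b)_17: α=2, u≡16; β=2, v≡14 (mod 17); (16|17)=+1, (14|17)=-1; sign (−1)^0·+1^2·-1^2 = +1.
(a,b)_23: α=0, u≡16; β=2, v≡12 (mod 23); (16|23)=+1, (12|23)=+1; sign (−1)^0·+1^2·+1^0 = +1.
(a,b)_2: α=6, β=3; u≡1, v≡1 (mod 8); ε(u)ε(v)=0·0, αω(v)=6·0, βω(u)=3·0; sum ≡ 0  ⇒  +1.
(a,b)_3: α=1, u≡1; β=3, v≡2 (mod 3); (1|3)=+1, (2|3)=-1; sign (−1)^1·+1^3·-1^1 = +1.
(a,b)_5: α=5, u≡2; β=9, v≡3 (mod 5); (2|5)=-1, (3|5)=-1; sign (−1)^0·-1^9·-1^5 = +1.
(a,b)_19: α=0, u≡7; β=-2, v≡12 (mod 19); (7|19)=+1, (12|19)=-1; sign (−1)^0·+1^-2·-1^0 = +1.
(a,b)_7: α=-6, u≡5; β=-6, v≡3 (mod 7); (5|7)=-1, (3|7)=-1; sign (−1)^0·-1^-6·-1^-6 = +1.
(a,b)_11: α=4, u≡7; β=5, v≡9 (mod 11); (7|11)=-1, (9|11)=+1; sign (−1)^0·-1^5·+1^4 = -1.
(-15, 4290 / ℚ) ramifies at {11, 13}: a division algebra.

[11, 13]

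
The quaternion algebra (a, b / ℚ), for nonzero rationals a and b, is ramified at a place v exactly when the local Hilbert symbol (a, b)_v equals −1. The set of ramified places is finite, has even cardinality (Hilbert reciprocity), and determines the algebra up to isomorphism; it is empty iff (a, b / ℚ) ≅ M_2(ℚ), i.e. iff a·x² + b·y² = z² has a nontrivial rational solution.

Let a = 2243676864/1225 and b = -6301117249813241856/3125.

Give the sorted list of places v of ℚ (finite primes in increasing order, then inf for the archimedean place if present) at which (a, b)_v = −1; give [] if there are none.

[2, 3, 11, 13]

(a, b) ≡ (289731, -1870) mod (ℚ^×)²; places V = {2, 3, 5, 7, 11, 13, 17, 19, 23, ∞}.
(a,b)_5: α=-2, u≡1; β=-5, v≡4 (mod 5); (1|5)=+1, (4|5)=+1; sign (−1)^0·+1^-5·+1^-2 = +1.
(a,b)_19: α=1, u≡5; β=2, v≡1 (mod 19); (5|19)=+1, (1|19)=+1; sign (−1)^0·+1^2·+1^1 = +1.
(a,b)_∞: sgn(289731)=+, sgn(-1870)=−, so +1.
(a,b)_23: α=1, u≡12; β=2, v≡13 (mod 23); (12|23)=+1, (13|23)=+1; sign (−1)^0·+1^2·+1^1 = +1.
(a,b)_3: α=1, u≡1; β=2, v≡2 (mod 3); (1|3)=+1, (2|3)=-1; sign (−1)^0·+1^2·-1^1 = -1.
(a,b)_13: α=1, u≡2; β=2, v≡7 (mod 13); (2|13)=-1, (7|13)=-1; sign (−1)^0·-1^2·-1^1 = -1.
(a,b)_7: α=-2, u≡4; β=2, v≡6 (mod 7); (4|7)=+1, (6|7)=-1; sign (−1)^0·+1^2·-1^-2 = +1.
(a,b)_2: α=6, β=13; u≡3, v≡1 (mod 8); ε(u)ε(v)=1·0, αω(v)=6·0, βω(u)=13·1; sum ≡ 1  ⇒  -1.
(a,b)_17: α=1, u≡13; β=3, v≡15 (mod 17); (13|17)=+1, (15|17)=+1; sign (−1)^0·+1^3·+1^1 = +1.
(a,b)_11: α=2, u≡10; β=1, v≡8 (mod 11); (10|11)=-1, (8|11)=-1; sign (−1)^0·-1^1·-1^2 = -1.
(289731, -1870 / ℚ) ramifies at {2, 3, 11, 13}: a division algebra.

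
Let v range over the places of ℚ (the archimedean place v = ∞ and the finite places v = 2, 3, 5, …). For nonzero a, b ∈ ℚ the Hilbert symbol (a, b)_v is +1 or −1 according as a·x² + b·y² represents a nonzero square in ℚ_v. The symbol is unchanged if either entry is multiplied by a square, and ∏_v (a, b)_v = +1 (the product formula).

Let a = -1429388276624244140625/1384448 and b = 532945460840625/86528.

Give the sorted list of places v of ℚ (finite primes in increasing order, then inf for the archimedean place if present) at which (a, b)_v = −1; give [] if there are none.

(a, b) ≡ (-100130, 210) mod (ℚ^×)²; places V = {2, 3, 5, 7, 13, 17, 19, 31, ∞}.
(a,b)_19: α=3, u≡3; β=2, v≡4 (mod 19); (3|19)=-1, (4|19)=+1; sign (−1)^0·-1^2·+1^3 = +1.
(a,b)_7: α=0, u≡3; β=1, v≡2 (mod 7); (3|7)=-1, (2|7)=+1; sign (−1)^0·-1^1·+1^0 = -1.
(a,b)_13: α=-2, u≡4; β=-2, v≡8 (mod 13); (4|13)=+1, (8|13)=-1; sign (−1)^0·+1^-2·-1^-2 = +1.
(a,b)_5: α=9, u≡4; β=5, v≡3 (mod 5); (4|5)=+1, (3|5)=-1; sign (−1)^0·+1^5·-1^9 = -1.
(a,b)_17: α=3, u≡9; β=2, v≡3 (mod 17); (9|17)=+1, (3|17)=-1; sign (−1)^0·+1^2·-1^3 = -1.
(a,b)_2: α=-13, β=-9; u≡7, v≡1 (mod 8); ε(u)ε(v)=1·0, αω(v)=-13·0, βω(u)=-9·0; sum ≡ 0  ⇒  +1.
(a,b)_∞: sgn(-100130)=−, sgn(210)=+, so +1.
(a,b)_31: α=3, u≡5; β=2, v≡17 (mod 31); (5|31)=+1, (17|31)=-1; sign (−1)^0·+1^2·-1^3 = -1.
(a,b)_3: α=6, u≡1; β=5, v≡1 (mod 3); (1|3)=+1, (1|3)=+1; sign (−1)^0·+1^5·+1^6 = +1.
|Ram(-100130, 210)| = 4, even; anisotropic at {5, 7, 17, 31}.

[5, 7, 17, 31]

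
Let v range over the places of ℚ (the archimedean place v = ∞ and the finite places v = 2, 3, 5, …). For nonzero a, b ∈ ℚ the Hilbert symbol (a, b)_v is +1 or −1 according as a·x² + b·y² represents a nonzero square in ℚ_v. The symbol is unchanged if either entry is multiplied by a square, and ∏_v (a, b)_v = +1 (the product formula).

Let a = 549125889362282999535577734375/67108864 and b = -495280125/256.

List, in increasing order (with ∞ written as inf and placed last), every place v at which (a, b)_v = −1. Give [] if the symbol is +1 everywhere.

[2, 19, 29, 31]

Mod squares: a ≡ 13647719, b ≡ -2201245. Check v ∈ {∞, 2, 3, 5, 17, 19, 29, 31, 47}.
v=31: a=31^1·(≡28), b=31^0·(≡3) mod 31; (28|31)=+1, (3|31)=-1; (−1)^{1·0·15}·(+1)^0·(-1)^1 = -1.
v=19: a=19^3·(≡1), b=19^1·(≡4) mod 19; (1|19)=+1, (4|19)=+1; (−1)^{3·1·9}·(+1)^1·(+1)^3 = -1.
v=2: v_2(a)=-26, v_2(b)=-8; units ≡ 7, 3 (mod 8); ε·ε+αω+βω = 1·1+-26·1+-8·0 ≡ 1  ⇒  (a,b)_2 = -1.
v=5: a=5^8·(≡1), b=5^3·(≡4) mod 5; (1|5)=+1, (4|5)=+1; (−1)^{8·3·2}·(+1)^3·(+1)^8 = +1.
v=17: a=17^3·(≡2), b=17^1·(≡16) mod 17; (2|17)=+1, (16|17)=+1; (−1)^{3·1·8}·(+1)^1·(+1)^3 = +1.
v=29: a=29^3·(≡22), b=29^1·(≡18) mod 29; (22|29)=+1, (18|29)=-1; (−1)^{3·1·14}·(+1)^1·(-1)^3 = -1.
v=47: a=47^3·(≡22), b=47^1·(≡2) mod 47; (22|47)=-1, (2|47)=+1; (−1)^{3·1·23}·(-1)^1·(+1)^3 = +1.
v=3: a=3^12·(≡2), b=3^2·(≡2) mod 3; (2|3)=-1, (2|3)=-1; (−1)^{12·2·1}·(-1)^2·(-1)^12 = +1.
v=∞: 13647719 > 0 and -2201245 < 0  ⇒  (a,b)_∞ = +1.
|Ram(13647719, -2201245)| = 4, even; anisotropic at {2, 19, 29, 31}.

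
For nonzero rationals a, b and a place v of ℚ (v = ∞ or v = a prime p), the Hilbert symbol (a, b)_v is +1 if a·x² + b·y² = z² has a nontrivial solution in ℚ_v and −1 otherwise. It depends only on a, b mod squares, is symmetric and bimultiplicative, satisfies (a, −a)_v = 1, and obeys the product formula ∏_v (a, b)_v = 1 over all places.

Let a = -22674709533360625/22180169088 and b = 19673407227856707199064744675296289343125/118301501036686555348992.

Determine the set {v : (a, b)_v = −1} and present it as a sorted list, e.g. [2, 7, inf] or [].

Mod squares: a ≡ -967846, b ≡ 638. Check v ∈ {∞, 2, 3, 5, 7, 11, 13, 29, 37, 41, 47}.
v=2: v_2(a)=-7, v_2(b)=-17; units ≡ 5, 7 (mod 8); ε·ε+αω+βω = 0·1+-7·0+-17·1 ≡ 1  ⇒  (a,b)_2 = -1.
v=13: a=13^2·(≡1), b=13^6·(≡12) mod 13; (1|13)=+1, (12|13)=+1; (−1)^{2·6·6}·(+1)^6·(+1)^2 = +1.
v=3: a=3^-8·(≡2), b=3^-24·(≡2) mod 3; (2|3)=-1, (2|3)=-1; (−1)^{-8·-24·1}·(-1)^-24·(-1)^-8 = +1.
v=5: a=5^4·(≡1), b=5^4·(≡2) mod 5; (1|5)=+1, (2|5)=-1; (−1)^{4·4·2}·(+1)^4·(-1)^4 = +1.
v=37: a=37^1·(≡21), b=37^2·(≡30) mod 37; (21|37)=+1, (30|37)=+1; (−1)^{1·2·18}·(+1)^2·(+1)^1 = +1.
v=7: a=7^-4·(≡4), b=7^-4·(≡2) mod 7; (4|7)=+1, (2|7)=+1; (−1)^{-4·-4·3}·(+1)^-4·(+1)^-4 = +1.
v=41: a=41^1·(≡37), b=41^2·(≡25) mod 41; (37|41)=+1, (25|41)=+1; (−1)^{1·2·20}·(+1)^2·(+1)^1 = +1.
v=∞: -967846 < 0 and 638 > 0  ⇒  (a,b)_∞ = +1.
v=47: a=47^4·(≡37), b=47^12·(≡32) mod 47; (37|47)=+1, (32|47)=+1; (−1)^{4·12·23}·(+1)^12·(+1)^4 = +1.
v=11: a=11^-1·(≡3), b=11^-3·(≡4) mod 11; (3|11)=+1, (4|11)=+1; (−1)^{-1·-3·5}·(+1)^-3·(+1)^-1 = -1.
v=29: a=29^1·(≡25), b=29^3·(≡16) mod 29; (25|29)=+1, (16|29)=+1; (−1)^{1·3·14}·(+1)^3·(+1)^1 = +1.
Ram(-967846, 638) = {2, 11}; no ℚ_2-point on the conic.

[2, 11]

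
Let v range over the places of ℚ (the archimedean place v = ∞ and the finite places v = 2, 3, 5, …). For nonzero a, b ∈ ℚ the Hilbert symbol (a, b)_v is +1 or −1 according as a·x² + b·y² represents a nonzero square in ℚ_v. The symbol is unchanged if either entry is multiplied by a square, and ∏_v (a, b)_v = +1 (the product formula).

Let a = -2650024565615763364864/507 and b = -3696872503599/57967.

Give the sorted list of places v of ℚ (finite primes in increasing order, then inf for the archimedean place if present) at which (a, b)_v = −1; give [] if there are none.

Mod squares: a ≡ -1173, b ≡ -4991217. Check v ∈ {∞, 2, 3, 7, 11, 13, 17, 23, 31, 41}.
v=7: a=7^0·(≡6), b=7^-3·(≡5) mod 7; (6|7)=-1, (5|7)=-1; (−1)^{0·-3·3}·(-1)^-3·(-1)^0 = -1.
v=11: a=11^4·(≡4), b=11^3·(≡1) mod 11; (4|11)=+1, (1|11)=+1; (−1)^{4·3·5}·(+1)^3·(+1)^4 = +1.
v=∞: -1173 < 0 and -4991217 < 0  ⇒  (a,b)_∞ = -1.
v=41: a=41^2·(≡25), b=41^1·(≡33) mod 41; (25|41)=+1, (33|41)=+1; (−1)^{2·1·20}·(+1)^1·(+1)^2 = +1.
v=23: a=23^5·(≡1), b=23^2·(≡13) mod 23; (1|23)=+1, (13|23)=+1; (−1)^{5·2·11}·(+1)^2·(+1)^5 = +1.
v=3: a=3^-1·(≡2), b=3^5·(≡1) mod 3; (2|3)=-1, (1|3)=+1; (−1)^{-1·5·1}·(-1)^5·(+1)^-1 = +1.
v=13: a=13^-2·(≡3), b=13^-2·(≡10) mod 13; (3|13)=+1, (10|13)=+1; (−1)^{-2·-2·6}·(+1)^-2·(+1)^-2 = +1.
v=17: a=17^1·(≡8), b=17^1·(≡7) mod 17; (8|17)=+1, (7|17)=-1; (−1)^{1·1·8}·(+1)^1·(-1)^1 = -1.
v=31: a=31^2·(≡10), b=31^1·(≡7) mod 31; (10|31)=+1, (7|31)=+1; (−1)^{2·1·15}·(+1)^1·(+1)^2 = +1.
v=2: v_2(a)=10, v_2(b)=0; units ≡ 3, 7 (mod 8); ε·ε+αω+βω = 1·1+10·0+0·1 ≡ 1  ⇒  (a,b)_2 = -1.
|Ram(-1173, -4991217)| = 4, even; anisotropic at {2, 7, 17, ∞}.

[2, 7, 17, inf]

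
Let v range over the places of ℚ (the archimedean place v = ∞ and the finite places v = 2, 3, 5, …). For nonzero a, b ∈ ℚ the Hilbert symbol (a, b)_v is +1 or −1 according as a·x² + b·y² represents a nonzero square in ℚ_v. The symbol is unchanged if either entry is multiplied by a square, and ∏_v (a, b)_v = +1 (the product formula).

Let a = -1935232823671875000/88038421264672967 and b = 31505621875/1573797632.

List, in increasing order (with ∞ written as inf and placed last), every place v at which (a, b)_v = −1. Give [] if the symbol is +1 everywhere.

Mod squares: a ≡ -312018, b ≡ 482885. Check v ∈ {∞, 2, 3, 5, 7, 11, 13, 17, 19, 23, 43, 47}.
v=∞: -312018 < 0 and 482885 > 0  ⇒  (a,b)_∞ = +1.
v=13: a=13^2·(≡11), b=13^1·(≡10) mod 13; (11|13)=-1, (10|13)=+1; (−1)^{2·1·6}·(-1)^1·(+1)^2 = -1.
v=3: a=3^3·(≡1), b=3^0·(≡2) mod 3; (1|3)=+1, (2|3)=-1; (−1)^{3·0·1}·(+1)^0·(-1)^3 = -1.
v=23: a=23^-3·(≡2), b=23^-1·(≡15) mod 23; (2|23)=+1, (15|23)=-1; (−1)^{-3·-1·11}·(+1)^-1·(-1)^-3 = +1.
v=2: v_2(a)=3, v_2(b)=-8; units ≡ 7, 5 (mod 8); ε·ε+αω+βω = 1·0+3·1+-8·0 ≡ 1  ⇒  (a,b)_2 = -1.
v=17: a=17^1·(≡3), b=17^1·(≡9) mod 17; (3|17)=-1, (9|17)=+1; (−1)^{1·1·8}·(-1)^1·(+1)^1 = -1.
v=43: a=43^-2·(≡42), b=43^0·(≡17) mod 43; (42|43)=-1, (17|43)=+1; (−1)^{-2·0·21}·(-1)^0·(+1)^-2 = +1.
v=19: a=19^1·(≡18), b=19^1·(≡12) mod 19; (18|19)=-1, (12|19)=-1; (−1)^{1·1·9}·(-1)^1·(-1)^1 = -1.
v=5: a=5^10·(≡3), b=5^5·(≡2) mod 5; (3|5)=-1, (2|5)=-1; (−1)^{10·5·2}·(-1)^5·(-1)^10 = -1.
v=11: a=11^-6·(≡10), b=11^-2·(≡7) mod 11; (10|11)=-1, (7|11)=-1; (−1)^{-6·-2·5}·(-1)^-2·(-1)^-6 = +1.
v=47: a=47^-2·(≡39), b=47^-2·(≡37) mod 47; (39|47)=-1, (37|47)=+1; (−1)^{-2·-2·23}·(-1)^-2·(+1)^-2 = +1.
v=7: a=7^5·(≡4), b=7^4·(≡4) mod 7; (4|7)=+1, (4|7)=+1; (−1)^{5·4·3}·(+1)^4·(+1)^5 = +1.
|Ram(-312018, 482885)| = 6, even; anisotropic at {2, 3, 5, 13, 17, 19}.

[2, 3, 5, 13, 17, 19]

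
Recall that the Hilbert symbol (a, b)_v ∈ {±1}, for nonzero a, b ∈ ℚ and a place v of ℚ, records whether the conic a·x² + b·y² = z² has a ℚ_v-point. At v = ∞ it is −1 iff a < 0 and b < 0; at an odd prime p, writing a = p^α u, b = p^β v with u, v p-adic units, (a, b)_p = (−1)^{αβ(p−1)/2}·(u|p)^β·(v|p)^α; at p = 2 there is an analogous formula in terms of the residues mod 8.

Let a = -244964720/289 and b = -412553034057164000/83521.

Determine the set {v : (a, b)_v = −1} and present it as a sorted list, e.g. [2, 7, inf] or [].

[5, 13, 23, inf]

Mod squares: a ≡ -312455, b ≡ -110. Check v ∈ {∞, 2, 5, 7, 11, 13, 17, 19, 23}.
v=19: a=19^1·(≡16), b=19^2·(≡7) mod 19; (16|19)=+1, (7|19)=+1; (−1)^{1·2·9}·(+1)^2·(+1)^1 = +1.
v=2: v_2(a)=4, v_2(b)=5; units ≡ 1, 1 (mod 8); ε·ε+αω+βω = 0·0+4·0+5·0 ≡ 0  ⇒  (a,b)_2 = +1.
v=17: a=17^-2·(≡10), b=17^-4·(≡1) mod 17; (10|17)=-1, (1|17)=+1; (−1)^{-2·-4·8}·(-1)^-4·(+1)^-2 = +1.
v=11: a=11^1·(≡8), b=11^3·(≡4) mod 11; (8|11)=-1, (4|11)=+1; (−1)^{1·3·5}·(-1)^3·(+1)^1 = +1.
v=7: a=7^2·(≡4), b=7^4·(≡2) mod 7; (4|7)=+1, (2|7)=+1; (−1)^{2·4·3}·(+1)^4·(+1)^2 = +1.
v=5: a=5^1·(≡4), b=5^3·(≡3) mod 5; (4|5)=+1, (3|5)=-1; (−1)^{1·3·2}·(+1)^3·(-1)^1 = -1.
v=∞: -312455 < 0 and -110 < 0  ⇒  (a,b)_∞ = -1.
v=13: a=13^1·(≡7), b=13^2·(≡6) mod 13; (7|13)=-1, (6|13)=-1; (−1)^{1·2·6}·(-1)^2·(-1)^1 = -1.
v=23: a=23^1·(≡3), b=23^2·(≡10) mod 23; (3|23)=+1, (10|23)=-1; (−1)^{1·2·11}·(+1)^2·(-1)^1 = -1.
|Ram(-312455, -110)| = 4, even; anisotropic at {5, 13, 23, ∞}.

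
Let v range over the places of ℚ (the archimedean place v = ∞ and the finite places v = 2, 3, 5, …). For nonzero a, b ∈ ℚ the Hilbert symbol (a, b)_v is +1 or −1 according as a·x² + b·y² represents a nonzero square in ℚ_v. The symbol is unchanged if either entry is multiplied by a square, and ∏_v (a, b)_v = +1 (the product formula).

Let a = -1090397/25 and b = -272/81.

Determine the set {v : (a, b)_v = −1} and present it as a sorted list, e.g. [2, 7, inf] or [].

(a, b) ≡ (-77, -17) mod (ℚ^×)²; places V = {2, 3, 5, 7, 11, 17, ∞}.
(a,b)_∞: sgn(-77)=−, sgn(-17)=−, so -1.
(a,b)_5: α=-2, u≡3; β=0, v≡3 (mod 5); (3|5)=-1, (3|5)=-1; sign (−1)^0·-1^0·-1^-2 = +1.
(a,b)_7: α=3, u≡5; β=0, v≡2 (mod 7); (5|7)=-1, (2|7)=+1; sign (−1)^0·-1^0·+1^3 = +1.
(a,b)_11: α=1, u≡9; β=0, v≡9 (mod 11); (9|11)=+1, (9|11)=+1; sign (−1)^0·+1^0·+1^1 = +1.
(a,b)_3: α=0, u≡1; β=-4, v≡1 (mod 3); (1|3)=+1, (1|3)=+1; sign (−1)^0·+1^-4·+1^0 = +1.
(a,b)_2: α=0, β=4; u≡3, v≡7 (mod 8); ε(u)ε(v)=1·1, αω(v)=0·0, βω(u)=4·1; sum ≡ 1  ⇒  -1.
(a,b)_17: α=2, u≡15; β=1, v≡4 (mod 17); (15|17)=+1, (4|17)=+1; sign (−1)^0·+1^1·+1^2 = +1.
(-77, -17 / ℚ) ramifies at {2, ∞}: a division algebra.

[2, inf]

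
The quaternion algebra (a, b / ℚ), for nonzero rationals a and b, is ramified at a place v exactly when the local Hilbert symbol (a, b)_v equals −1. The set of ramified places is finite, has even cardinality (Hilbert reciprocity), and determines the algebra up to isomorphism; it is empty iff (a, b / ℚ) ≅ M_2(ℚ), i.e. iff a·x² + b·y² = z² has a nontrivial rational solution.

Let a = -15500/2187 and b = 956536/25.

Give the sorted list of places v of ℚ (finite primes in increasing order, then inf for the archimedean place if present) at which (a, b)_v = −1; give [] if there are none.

[2, 19]

Mod squares: a ≡ -465, b ≡ 239134. Check v ∈ {∞, 2, 3, 5, 7, 19, 29, 31}.
v=∞: -465 < 0 and 239134 > 0  ⇒  (a,b)_∞ = +1.
v=19: a=19^0·(≡2), b=19^1·(≡18) mod 19; (2|19)=-1, (18|19)=-1; (−1)^{0·1·9}·(-1)^1·(-1)^0 = -1.
v=29: a=29^0·(≡23), b=29^1·(≡19) mod 29; (23|29)=+1, (19|29)=-1; (−1)^{0·1·14}·(+1)^1·(-1)^0 = +1.
v=3: a=3^-7·(≡1), b=3^0·(≡1) mod 3; (1|3)=+1, (1|3)=+1; (−1)^{-7·0·1}·(+1)^0·(+1)^-7 = +1.
v=5: a=5^3·(≡3), b=5^-2·(≡1) mod 5; (3|5)=-1, (1|5)=+1; (−1)^{3·-2·2}·(-1)^-2·(+1)^3 = +1.
v=7: a=7^0·(≡4), b=7^1·(≡2) mod 7; (4|7)=+1, (2|7)=+1; (−1)^{0·1·3}·(+1)^1·(+1)^0 = +1.
v=31: a=31^1·(≡18), b=31^1·(≡24) mod 31; (18|31)=+1, (24|31)=-1; (−1)^{1·1·15}·(+1)^1·(-1)^1 = +1.
v=2: v_2(a)=2, v_2(b)=3; units ≡ 7, 7 (mod 8); ε·ε+αω+βω = 1·1+2·0+3·0 ≡ 1  ⇒  (a,b)_2 = -1.
(-465, 239134 / ℚ) ramifies at {2, 19}: a division algebra.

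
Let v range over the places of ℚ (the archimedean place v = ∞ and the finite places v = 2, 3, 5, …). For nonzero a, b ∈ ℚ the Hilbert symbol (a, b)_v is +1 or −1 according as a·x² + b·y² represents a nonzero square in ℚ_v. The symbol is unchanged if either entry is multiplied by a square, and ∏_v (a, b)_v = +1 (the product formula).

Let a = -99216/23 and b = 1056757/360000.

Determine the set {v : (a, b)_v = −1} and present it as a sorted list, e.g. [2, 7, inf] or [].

(a, b) ≡ (-15847, 37) mod (ℚ^×)²; places V = {2, 3, 5, 13, 23, 37, 53, ∞}.
(a,b)_23: α=-1, u≡6; β=0, v≡17 (mod 23); (6|23)=+1, (17|23)=-1; sign (−1)^0·+1^0·-1^-1 = -1.
(a,b)_2: α=4, β=-6; u≡1, v≡5 (mod 8); ε(u)ε(v)=0·0, αω(v)=4·1, βω(u)=-6·0; sum ≡ 0  ⇒  +1.
(a,b)_37: α=0, u≡4; β=1, v≡4 (mod 37); (4|37)=+1, (4|37)=+1; sign (−1)^0·+1^1·+1^0 = +1.
(a,b)_3: α=2, u≡2; β=-2, v≡1 (mod 3); (2|3)=-1, (1|3)=+1; sign (−1)^0·-1^-2·+1^2 = +1.
(a,b)_5: α=0, u≡3; β=-4, v≡2 (mod 5); (3|5)=-1, (2|5)=-1; sign (−1)^0·-1^-4·-1^0 = +1.
(a,b)_∞: sgn(-15847)=−, sgn(37)=+, so +1.
(a,b)_53: α=1, u≡20; β=0, v≡4 (mod 53); (20|53)=-1, (4|53)=+1; sign (−1)^0·-1^0·+1^1 = +1.
(a,b)_13: α=1, u≡9; β=4, v≡6 (mod 13); (9|13)=+1, (6|13)=-1; sign (−1)^0·+1^4·-1^1 = -1.
(-15847, 37 / ℚ) ramifies at {13, 23}: a division algebra.

[13, 23]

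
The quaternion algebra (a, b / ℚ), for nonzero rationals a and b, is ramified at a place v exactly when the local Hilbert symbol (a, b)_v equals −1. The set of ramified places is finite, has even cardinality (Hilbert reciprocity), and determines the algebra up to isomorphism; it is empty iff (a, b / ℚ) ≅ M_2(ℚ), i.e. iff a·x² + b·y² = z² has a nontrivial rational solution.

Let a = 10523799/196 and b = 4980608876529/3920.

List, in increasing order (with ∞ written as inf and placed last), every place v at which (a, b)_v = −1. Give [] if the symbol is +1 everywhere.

[17, 19, 23, 37]

(a, b) ≡ (6919, 45354045) mod (ℚ^×)²; places V = {2, 3, 5, 7, 11, 13, 17, 19, 23, 37, ∞}.
(a,b)_7: α=-2, u≡5; β=-2, v≡2 (mod 7); (5|7)=-1, (2|7)=+1; sign (−1)^0·-1^-2·+1^-2 = +1.
(a,b)_17: α=1, u≡1; β=1, v≡14 (mod 17); (1|17)=+1, (14|17)=-1; sign (−1)^0·+1^1·-1^1 = -1.
(a,b)_∞: sgn(6919)=+, sgn(45354045)=+, so +1.
(a,b)_3: α=2, u≡1; β=3, v≡1 (mod 3); (1|3)=+1, (1|3)=+1; sign (−1)^0·+1^3·+1^2 = +1.
(a,b)_13: α=2, u≡1; β=2, v≡12 (mod 13); (1|13)=+1, (12|13)=+1; sign (−1)^0·+1^2·+1^2 = +1.
(a,b)_19: α=0, u≡10; β=3, v≡6 (mod 19); (10|19)=-1, (6|19)=+1; sign (−1)^0·-1^3·+1^0 = -1.
(a,b)_37: α=1, u≡31; β=1, v≡21 (mod 37); (31|37)=-1, (21|37)=+1; sign (−1)^0·-1^1·+1^1 = -1.
(a,b)_23: α=0, u≡22; β=1, v≡5 (mod 23); (22|23)=-1, (5|23)=-1; sign (−1)^0·-1^1·-1^0 = -1.
(a,b)_11: α=1, u≡8; β=1, v≡5 (mod 11); (8|11)=-1, (5|11)=+1; sign (−1)^1·-1^1·+1^1 = +1.
(a,b)_2: α=-2, β=-4; u≡7, v≡5 (mod 8); ε(u)ε(v)=1·0, αω(v)=-2·1, βω(u)=-4·0; sum ≡ 0  ⇒  +1.
(a,b)_5: α=0, u≡4; β=-1, v≡1 (mod 5); (4|5)=+1, (1|5)=+1; sign (−1)^0·+1^-1·+1^0 = +1.
|Ram(6919, 45354045)| = 4, even; anisotropic at {17, 19, 23, 37}.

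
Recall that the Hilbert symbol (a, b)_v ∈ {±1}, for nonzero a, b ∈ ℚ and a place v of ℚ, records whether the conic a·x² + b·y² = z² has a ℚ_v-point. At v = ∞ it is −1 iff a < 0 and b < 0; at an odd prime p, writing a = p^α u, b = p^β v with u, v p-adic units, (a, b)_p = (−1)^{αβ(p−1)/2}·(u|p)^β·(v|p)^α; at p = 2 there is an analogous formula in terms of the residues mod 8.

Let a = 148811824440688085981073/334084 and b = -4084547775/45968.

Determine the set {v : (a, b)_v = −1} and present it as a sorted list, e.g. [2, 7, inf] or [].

[17, 29]

(a, b) ≡ (2233, -3927) mod (ℚ^×)²; places V = {2, 3, 5, 7, 11, 13, 17, 23, 29, ∞}.
(a,b)_29: α=7, u≡12; β=4, v≡18 (mod 29); (12|29)=-1, (18|29)=-1; sign (−1)^0·-1^4·-1^7 = -1.
(a,b)_5: α=0, u≡2; β=2, v≡3 (mod 5); (2|5)=-1, (3|5)=-1; sign (−1)^0·-1^2·-1^0 = +1.
(a,b)_13: α=0, u≡12; β=-2, v≡9 (mod 13); (12|13)=+1, (9|13)=+1; sign (−1)^0·+1^-2·+1^0 = +1.
(a,b)_23: α=2, u≡4; β=0, v≡12 (mod 23); (4|23)=+1, (12|23)=+1; sign (−1)^0·+1^0·+1^2 = +1.
(a,b)_2: α=-2, β=-4; u≡1, v≡1 (mod 8); ε(u)ε(v)=0·0, αω(v)=-2·0, βω(u)=-4·0; sum ≡ 0  ⇒  +1.
(a,b)_3: α=6, u≡1; β=1, v≡2 (mod 3); (1|3)=+1, (2|3)=-1; sign (−1)^0·+1^1·-1^6 = +1.
(a,b)_∞: sgn(2233)=+, sgn(-3927)=−, so +1.
(a,b)_7: α=5, u≡2; β=1, v≡6 (mod 7); (2|7)=+1, (6|7)=-1; sign (−1)^1·+1^1·-1^5 = +1.
(a,b)_11: α=3, u≡5; β=1, v≡2 (mod 11); (5|11)=+1, (2|11)=-1; sign (−1)^1·+1^1·-1^3 = +1.
(a,b)_17: α=-4, u≡6; β=-1, v≡14 (mod 17); (6|17)=-1, (14|17)=-1; sign (−1)^0·-1^-1·-1^-4 = -1.
|Ram(2233, -3927)| = 2, even; anisotropic at {17, 29}.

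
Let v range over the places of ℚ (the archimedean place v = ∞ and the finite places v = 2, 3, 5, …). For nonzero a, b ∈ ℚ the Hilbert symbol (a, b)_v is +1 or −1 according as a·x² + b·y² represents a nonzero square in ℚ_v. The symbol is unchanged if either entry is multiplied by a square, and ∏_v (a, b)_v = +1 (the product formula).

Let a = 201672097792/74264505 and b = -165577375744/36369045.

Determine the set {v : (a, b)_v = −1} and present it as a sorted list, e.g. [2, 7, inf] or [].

[5, 11]

Mod squares: a ≡ 2310, b ≡ -5. Check v ∈ {∞, 2, 3, 5, 7, 11, 17, 29, 31}.
v=2: v_2(a)=19, v_2(b)=14; units ≡ 3, 3 (mod 8); ε·ε+αω+βω = 1·1+19·1+14·1 ≡ 0  ⇒  (a,b)_2 = +1.
v=7: a=7^-1·(≡4), b=7^0·(≡4) mod 7; (4|7)=+1, (4|7)=+1; (−1)^{-1·0·3}·(+1)^0·(+1)^-1 = +1.
v=11: a=11^3·(≡1), b=11^2·(≡6) mod 11; (1|11)=+1, (6|11)=-1; (−1)^{3·2·5}·(+1)^2·(-1)^3 = -1.
v=5: a=5^-1·(≡2), b=5^-1·(≡4) mod 5; (2|5)=-1, (4|5)=+1; (−1)^{-1·-1·2}·(-1)^-1·(+1)^-1 = -1.
v=17: a=17^2·(≡8), b=17^4·(≡11) mod 17; (8|17)=+1, (11|17)=-1; (−1)^{2·4·8}·(+1)^4·(-1)^2 = +1.
v=∞: 2310 > 0 and -5 < 0  ⇒  (a,b)_∞ = +1.
v=3: a=3^-1·(≡2), b=3^-2·(≡1) mod 3; (2|3)=-1, (1|3)=+1; (−1)^{-1·-2·1}·(-1)^-2·(+1)^-1 = +1.
v=29: a=29^-4·(≡14), b=29^-2·(≡25) mod 29; (14|29)=-1, (25|29)=+1; (−1)^{-4·-2·14}·(-1)^-2·(+1)^-4 = +1.
v=31: a=31^0·(≡19), b=31^-2·(≡6) mod 31; (19|31)=+1, (6|31)=-1; (−1)^{0·-2·15}·(+1)^-2·(-1)^0 = +1.
|Ram(2310, -5)| = 2, even; anisotropic at {5, 11}.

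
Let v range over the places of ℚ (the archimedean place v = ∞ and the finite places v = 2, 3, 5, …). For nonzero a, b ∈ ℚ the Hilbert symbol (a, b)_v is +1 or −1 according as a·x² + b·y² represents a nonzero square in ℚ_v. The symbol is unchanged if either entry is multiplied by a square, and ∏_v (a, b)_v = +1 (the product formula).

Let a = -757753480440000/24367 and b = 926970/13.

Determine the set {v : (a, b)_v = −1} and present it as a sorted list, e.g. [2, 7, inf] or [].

(a, b) ≡ (-77, 4290) mod (ℚ^×)²; places V = {2, 3, 5, 7, 11, 13, 29, 53, 59, ∞}.
(a,b)_2: α=6, β=1; u≡3, v≡1 (mod 8); ε(u)ε(v)=1·0, αω(v)=6·0, βω(u)=1·1; sum ≡ 1  ⇒  -1.
(a,b)_7: α=-1, u≡6; β=0, v≡5 (mod 7); (6|7)=-1, (5|7)=-1; sign (−1)^0·-1^0·-1^-1 = -1.
(a,b)_11: α=1, u≡1; β=1, v≡5 (mod 11); (1|11)=+1, (5|11)=+1; sign (−1)^1·+1^1·+1^1 = -1.
(a,b)_5: α=4, u≡3; β=1, v≡3 (mod 5); (3|5)=-1, (3|5)=-1; sign (−1)^0·-1^1·-1^4 = -1.
(a,b)_59: α=-2, u≡4; β=0, v≡47 (mod 59); (4|59)=+1, (47|59)=-1; sign (−1)^0·+1^0·-1^-2 = +1.
(a,b)_29: α=2, u≡15; β=0, v≡10 (mod 29); (15|29)=-1, (10|29)=-1; sign (−1)^0·-1^0·-1^2 = +1.
(a,b)_13: α=0, u≡12; β=-1, v≡5 (mod 13); (12|13)=+1, (5|13)=-1; sign (−1)^0·+1^-1·-1^0 = +1.
(a,b)_3: α=6, u≡1; β=1, v≡2 (mod 3); (1|3)=+1, (2|3)=-1; sign (−1)^0·+1^1·-1^6 = +1.
(a,b)_∞: sgn(-77)=−, sgn(4290)=+, so +1.
(a,b)_53: α=2, u≡11; β=2, v≡5 (mod 53); (11|53)=+1, (5|53)=-1; sign (−1)^0·+1^2·-1^2 = +1.
|Ram(-77, 4290)| = 4, even; anisotropic at {2, 5, 7, 11}.

[2, 5, 7, 11]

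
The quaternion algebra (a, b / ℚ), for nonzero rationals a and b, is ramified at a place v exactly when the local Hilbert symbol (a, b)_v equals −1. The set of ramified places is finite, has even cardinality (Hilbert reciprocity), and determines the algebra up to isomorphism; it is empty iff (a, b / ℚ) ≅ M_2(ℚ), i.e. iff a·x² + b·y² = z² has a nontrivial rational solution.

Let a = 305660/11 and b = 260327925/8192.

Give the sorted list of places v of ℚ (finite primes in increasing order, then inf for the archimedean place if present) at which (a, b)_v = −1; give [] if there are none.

[2, 13, 17, 31]

Mod squares: a ≡ 840565, b ≡ 257114. Check v ∈ {∞, 2, 3, 5, 11, 13, 17, 29, 31}.
v=5: a=5^1·(≡2), b=5^2·(≡1) mod 5; (2|5)=-1, (1|5)=+1; (−1)^{1·2·2}·(-1)^2·(+1)^1 = +1.
v=11: a=11^-1·(≡3), b=11^1·(≡2) mod 11; (3|11)=+1, (2|11)=-1; (−1)^{-1·1·5}·(+1)^1·(-1)^-1 = +1.
v=17: a=17^1·(≡1), b=17^0·(≡14) mod 17; (1|17)=+1, (14|17)=-1; (−1)^{1·0·8}·(+1)^0·(-1)^1 = -1.
v=29: a=29^1·(≡17), b=29^1·(≡18) mod 29; (17|29)=-1, (18|29)=-1; (−1)^{1·1·14}·(-1)^1·(-1)^1 = +1.
v=2: v_2(a)=2, v_2(b)=-13; units ≡ 5, 5 (mod 8); ε·ε+αω+βω = 0·0+2·1+-13·1 ≡ 1  ⇒  (a,b)_2 = -1.
v=13: a=13^0·(≡11), b=13^1·(≡6) mod 13; (11|13)=-1, (6|13)=-1; (−1)^{0·1·6}·(-1)^1·(-1)^0 = -1.
v=31: a=31^1·(≡3), b=31^1·(≡30) mod 31; (3|31)=-1, (30|31)=-1; (−1)^{1·1·15}·(-1)^1·(-1)^1 = -1.
v=∞: 840565 > 0 and 257114 > 0  ⇒  (a,b)_∞ = +1.
v=3: a=3^0·(≡1), b=3^4·(≡2) mod 3; (1|3)=+1, (2|3)=-1; (−1)^{0·4·1}·(+1)^4·(-1)^0 = +1.
(840565, 257114 / ℚ) ramifies at {2, 13, 17, 31}: a division algebra.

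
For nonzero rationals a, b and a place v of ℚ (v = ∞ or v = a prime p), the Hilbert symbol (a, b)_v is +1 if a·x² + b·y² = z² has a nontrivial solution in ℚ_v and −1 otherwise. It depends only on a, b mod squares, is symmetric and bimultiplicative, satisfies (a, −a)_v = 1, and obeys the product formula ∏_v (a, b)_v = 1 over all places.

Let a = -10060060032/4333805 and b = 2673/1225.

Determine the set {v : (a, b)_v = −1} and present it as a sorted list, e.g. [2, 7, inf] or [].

(a, b) ≡ (-110, 33) mod (ℚ^×)²; places V = {2, 3, 5, 7, 11, 19, ∞}.
(a,b)_∞: sgn(-110)=−, sgn(33)=+, so +1.
(a,b)_11: α=3, u≡5; β=1, v≡3 (mod 11); (5|11)=+1, (3|11)=+1; sign (−1)^1·+1^1·+1^3 = -1.
(a,b)_5: α=-1, u≡3; β=-2, v≡2 (mod 5); (3|5)=-1, (2|5)=-1; sign (−1)^0·-1^-2·-1^-1 = -1.
(a,b)_19: α=-2, u≡5; β=0, v≡12 (mod 19); (5|19)=+1, (12|19)=-1; sign (−1)^0·+1^0·-1^-2 = +1.
(a,b)_2: α=7, β=0; u≡1, v≡1 (mod 8); ε(u)ε(v)=0·0, αω(v)=7·0, βω(u)=0·0; sum ≡ 0  ⇒  +1.
(a,b)_3: α=10, u≡1; β=5, v≡2 (mod 3); (1|3)=+1, (2|3)=-1; sign (−1)^0·+1^5·-1^10 = +1.
(a,b)_7: α=-4, u≡1; β=-2, v≡5 (mod 7); (1|7)=+1, (5|7)=-1; sign (−1)^0·+1^-2·-1^-4 = +1.
|Ram(-110, 33)| = 2, even; anisotropic at {5, 11}.

[5, 11]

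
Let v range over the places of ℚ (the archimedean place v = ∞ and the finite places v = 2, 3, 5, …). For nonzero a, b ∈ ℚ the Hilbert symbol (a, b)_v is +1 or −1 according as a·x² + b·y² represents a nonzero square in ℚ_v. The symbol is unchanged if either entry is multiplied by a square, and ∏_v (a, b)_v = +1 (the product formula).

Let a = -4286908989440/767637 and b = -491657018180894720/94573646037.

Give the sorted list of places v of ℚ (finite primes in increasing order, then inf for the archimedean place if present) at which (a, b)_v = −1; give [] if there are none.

Mod squares: a ≡ -1084655, b ≡ -7592585. Check v ∈ {∞, 2, 3, 5, 7, 11, 13, 37, 41}.
v=41: a=41^1·(≡21), b=41^1·(≡14) mod 41; (21|41)=+1, (14|41)=-1; (−1)^{1·1·20}·(+1)^1·(-1)^1 = -1.
v=37: a=37^1·(≡11), b=37^1·(≡27) mod 37; (11|37)=+1, (27|37)=+1; (−1)^{1·1·18}·(+1)^1·(+1)^1 = +1.
v=13: a=13^-1·(≡9), b=13^-3·(≡5) mod 13; (9|13)=+1, (5|13)=-1; (−1)^{-1·-3·6}·(+1)^-3·(-1)^-1 = -1.
v=7: a=7^2·(≡2), b=7^3·(≡1) mod 7; (2|7)=+1, (1|7)=+1; (−1)^{2·3·3}·(+1)^3·(+1)^2 = +1.
v=2: v_2(a)=20, v_2(b)=34; units ≡ 1, 7 (mod 8); ε·ε+αω+βω = 0·1+20·0+34·0 ≡ 0  ⇒  (a,b)_2 = +1.
v=5: a=5^1·(≡1), b=5^1·(≡3) mod 5; (1|5)=+1, (3|5)=-1; (−1)^{1·1·2}·(+1)^1·(-1)^1 = -1.
v=∞: -1084655 < 0 and -7592585 < 0  ⇒  (a,b)_∞ = -1.
v=3: a=3^-10·(≡1), b=3^-16·(≡1) mod 3; (1|3)=+1, (1|3)=+1; (−1)^{-10·-16·1}·(+1)^-16·(+1)^-10 = +1.
v=11: a=11^1·(≡7), b=11^1·(≡3) mod 11; (7|11)=-1, (3|11)=+1; (−1)^{1·1·5}·(-1)^1·(+1)^1 = +1.
Ram(-1084655, -7592585) = {5, 13, 41, ∞}; no ℚ_5-point on the conic.

[5, 13, 41, inf]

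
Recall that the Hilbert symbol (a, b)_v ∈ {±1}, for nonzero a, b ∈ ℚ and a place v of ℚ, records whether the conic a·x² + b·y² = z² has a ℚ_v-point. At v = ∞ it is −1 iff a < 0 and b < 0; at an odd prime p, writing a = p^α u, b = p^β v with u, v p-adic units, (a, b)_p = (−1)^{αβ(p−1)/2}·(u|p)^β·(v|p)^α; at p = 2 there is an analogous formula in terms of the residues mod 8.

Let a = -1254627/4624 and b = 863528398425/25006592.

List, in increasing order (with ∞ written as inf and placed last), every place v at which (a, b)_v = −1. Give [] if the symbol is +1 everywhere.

[2, 11]

Mod squares: a ≡ -139403, b ≡ 4466. Check v ∈ {∞, 2, 3, 5, 7, 11, 13, 17, 19, 23, 29}.
v=∞: -139403 < 0 and 4466 > 0  ⇒  (a,b)_∞ = +1.
v=11: a=11^1·(≡6), b=11^1·(≡2) mod 11; (6|11)=-1, (2|11)=-1; (−1)^{1·1·5}·(-1)^1·(-1)^1 = -1.
v=17: a=17^-2·(≡10), b=17^-2·(≡3) mod 17; (10|17)=-1, (3|17)=-1; (−1)^{-2·-2·8}·(-1)^-2·(-1)^-2 = +1.
v=29: a=29^1·(≡16), b=29^1·(≡25) mod 29; (16|29)=+1, (25|29)=+1; (−1)^{1·1·14}·(+1)^1·(+1)^1 = +1.
v=3: a=3^2·(≡1), b=3^4·(≡2) mod 3; (1|3)=+1, (2|3)=-1; (−1)^{2·4·1}·(+1)^4·(-1)^2 = +1.
v=19: a=19^1·(≡7), b=19^2·(≡11) mod 19; (7|19)=+1, (11|19)=+1; (−1)^{1·2·9}·(+1)^2·(+1)^1 = +1.
v=13: a=13^0·(≡9), b=13^-2·(≡2) mod 13; (9|13)=+1, (2|13)=-1; (−1)^{0·-2·6}·(+1)^-2·(-1)^0 = +1.
v=5: a=5^0·(≡2), b=5^2·(≡1) mod 5; (2|5)=-1, (1|5)=+1; (−1)^{0·2·2}·(-1)^2·(+1)^0 = +1.
v=7: a=7^0·(≡1), b=7^1·(≡1) mod 7; (1|7)=+1, (1|7)=+1; (−1)^{0·1·3}·(+1)^1·(+1)^0 = +1.
v=23: a=23^1·(≡7), b=23^2·(≡3) mod 23; (7|23)=-1, (3|23)=+1; (−1)^{1·2·11}·(-1)^2·(+1)^1 = +1.
v=2: v_2(a)=-4, v_2(b)=-9; units ≡ 5, 1 (mod 8); ε·ε+αω+βω = 0·0+-4·0+-9·1 ≡ 1  ⇒  (a,b)_2 = -1.
|Ram(-139403, 4466)| = 2, even; anisotropic at {2, 11}.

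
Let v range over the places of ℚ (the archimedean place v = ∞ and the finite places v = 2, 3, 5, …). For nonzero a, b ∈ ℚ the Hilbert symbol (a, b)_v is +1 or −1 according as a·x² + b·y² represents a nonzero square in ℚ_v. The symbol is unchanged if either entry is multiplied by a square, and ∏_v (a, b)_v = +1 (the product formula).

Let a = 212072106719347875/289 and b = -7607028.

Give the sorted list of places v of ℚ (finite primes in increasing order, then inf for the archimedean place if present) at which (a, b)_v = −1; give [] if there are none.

[2, 5, 11, 13]

(a, b) ≡ (715, -93) mod (ℚ^×)²; places V = {2, 3, 5, 7, 11, 13, 17, 31, 37, ∞}.
(a,b)_37: α=2, u≡10; β=0, v≡24 (mod 37); (10|37)=+1, (24|37)=-1; sign (−1)^0·+1^0·-1^2 = +1.
(a,b)_3: α=2, u≡1; β=1, v≡2 (mod 3); (1|3)=+1, (2|3)=-1; sign (−1)^0·+1^1·-1^2 = +1.
(a,b)_7: α=2, u≡1; β=0, v≡5 (mod 7); (1|7)=+1, (5|7)=-1; sign (−1)^0·+1^0·-1^2 = +1.
(a,b)_17: α=-2, u≡4; β=0, v≡13 (mod 17); (4|17)=+1, (13|17)=+1; sign (−1)^0·+1^0·+1^-2 = +1.
(a,b)_31: α=2, u≡28; β=1, v≡8 (mod 31); (28|31)=+1, (8|31)=+1; sign (−1)^0·+1^1·+1^2 = +1.
(a,b)_11: α=3, u≡8; β=2, v≡8 (mod 11); (8|11)=-1, (8|11)=-1; sign (−1)^0·-1^2·-1^3 = -1.
(a,b)_∞: sgn(715)=+, sgn(-93)=−, so +1.
(a,b)_13: α=3, u≡10; β=2, v≡7 (mod 13); (10|13)=+1, (7|13)=-1; sign (−1)^0·+1^2·-1^3 = -1.
(a,b)_2: α=0, β=2; u≡3, v≡3 (mod 8); ε(u)ε(v)=1·1, αω(v)=0·1, βω(u)=2·1; sum ≡ 1  ⇒  -1.
(a,b)_5: α=3, u≡2; β=0, v≡2 (mod 5); (2|5)=-1, (2|5)=-1; sign (−1)^0·-1^0·-1^3 = -1.
Ram(715, -93) = {2, 5, 11, 13}; no ℚ_2-point on the conic.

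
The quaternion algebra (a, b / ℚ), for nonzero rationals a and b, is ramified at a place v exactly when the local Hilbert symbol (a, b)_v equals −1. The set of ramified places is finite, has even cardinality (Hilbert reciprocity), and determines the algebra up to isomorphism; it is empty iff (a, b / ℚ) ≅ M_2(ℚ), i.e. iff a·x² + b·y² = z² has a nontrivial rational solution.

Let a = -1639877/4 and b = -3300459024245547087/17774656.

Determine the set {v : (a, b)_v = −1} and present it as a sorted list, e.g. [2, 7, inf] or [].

[37, inf]

(a, b) ≡ (-1639877, -23) mod (ℚ^×)²; places V = {2, 3, 7, 11, 17, 23, 31, 37, 41, 47, ∞}.
(a,b)_17: α=0, u≡7; β=-2, v≡5 (mod 17); (7|17)=-1, (5|17)=-1; sign (−1)^0·-1^-2·-1^0 = +1.
(a,b)_7: α=0, u≡5; β=2, v≡5 (mod 7); (5|7)=-1, (5|7)=-1; sign (−1)^0·-1^2·-1^0 = +1.
(a,b)_2: α=-2, β=-6; u≡3, v≡1 (mod 8); ε(u)ε(v)=1·0, αω(v)=-2·0, βω(u)=-6·1; sum ≡ 0  ⇒  +1.
(a,b)_31: α=0, u≡29; β=-2, v≡8 (mod 31); (29|31)=-1, (8|31)=+1; sign (−1)^0·-1^-2·+1^0 = +1.
(a,b)_∞: sgn(-1639877)=−, sgn(-23)=−, so -1.
(a,b)_3: α=0, u≡1; β=2, v≡1 (mod 3); (1|3)=+1, (1|3)=+1; sign (−1)^0·+1^2·+1^0 = +1.
(a,b)_37: α=1, u≡29; β=2, v≡2 (mod 37); (29|37)=-1, (2|37)=-1; sign (−1)^0·-1^2·-1^1 = -1.
(a,b)_23: α=1, u≡6; β=3, v≡15 (mod 23); (6|23)=+1, (15|23)=-1; sign (−1)^1·+1^3·-1^1 = +1.
(a,b)_47: α=1, u≡31; β=2, v≡7 (mod 47); (31|47)=-1, (7|47)=+1; sign (−1)^0·-1^2·+1^1 = +1.
(a,b)_41: α=1, u≡15; β=2, v≡9 (mod 41); (15|41)=-1, (9|41)=+1; sign (−1)^0·-1^2·+1^1 = +1.
(a,b)_11: α=0, u≡9; β=2, v≡10 (mod 11); (9|11)=+1, (10|11)=-1; sign (−1)^0·+1^2·-1^0 = +1.
Ram(-1639877, -23) = {37, ∞}; no ℚ_37-point on the conic.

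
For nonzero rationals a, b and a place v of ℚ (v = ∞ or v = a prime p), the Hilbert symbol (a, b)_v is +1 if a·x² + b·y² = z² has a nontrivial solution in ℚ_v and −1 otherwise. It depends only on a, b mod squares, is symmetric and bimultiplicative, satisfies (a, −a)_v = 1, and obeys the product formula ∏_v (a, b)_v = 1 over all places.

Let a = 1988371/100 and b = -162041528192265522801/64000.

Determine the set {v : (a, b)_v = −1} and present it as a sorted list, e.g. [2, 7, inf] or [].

Mod squares: a ≡ 40579, b ≡ -247937690. Check v ∈ {∞, 2, 3, 5, 7, 11, 13, 17, 31, 47}.
v=47: a=47^0·(≡6), b=47^1·(≡31) mod 47; (6|47)=+1, (31|47)=-1; (−1)^{0·1·23}·(+1)^1·(-1)^0 = +1.
v=13: a=13^0·(≡11), b=13^1·(≡4) mod 13; (11|13)=-1, (4|13)=+1; (−1)^{0·1·6}·(-1)^1·(+1)^0 = -1.
v=7: a=7^3·(≡4), b=7^5·(≡1) mod 7; (4|7)=+1, (1|7)=+1; (−1)^{3·5·3}·(+1)^5·(+1)^3 = -1.
v=3: a=3^0·(≡1), b=3^4·(≡1) mod 3; (1|3)=+1, (1|3)=+1; (−1)^{0·4·1}·(+1)^4·(+1)^0 = +1.
v=17: a=17^1·(≡7), b=17^3·(≡2) mod 17; (7|17)=-1, (2|17)=+1; (−1)^{1·3·8}·(-1)^3·(+1)^1 = -1.
v=2: v_2(a)=-2, v_2(b)=-9; units ≡ 3, 3 (mod 8); ε·ε+αω+βω = 1·1+-2·1+-9·1 ≡ 0  ⇒  (a,b)_2 = +1.
v=∞: 40579 > 0 and -247937690 < 0  ⇒  (a,b)_∞ = +1.
v=11: a=11^1·(≡9), b=11^3·(≡10) mod 11; (9|11)=+1, (10|11)=-1; (−1)^{1·3·5}·(+1)^3·(-1)^1 = +1.
v=5: a=5^-2·(≡4), b=5^-3·(≡2) mod 5; (4|5)=+1, (2|5)=-1; (−1)^{-2·-3·2}·(+1)^-3·(-1)^-2 = +1.
v=31: a=31^1·(≡18), b=31^3·(≡5) mod 31; (18|31)=+1, (5|31)=+1; (−1)^{1·3·15}·(+1)^3·(+1)^1 = -1.
Ram(40579, -247937690) = {7, 13, 17, 31}; no ℚ_7-point on the conic.

[7, 13, 17, 31]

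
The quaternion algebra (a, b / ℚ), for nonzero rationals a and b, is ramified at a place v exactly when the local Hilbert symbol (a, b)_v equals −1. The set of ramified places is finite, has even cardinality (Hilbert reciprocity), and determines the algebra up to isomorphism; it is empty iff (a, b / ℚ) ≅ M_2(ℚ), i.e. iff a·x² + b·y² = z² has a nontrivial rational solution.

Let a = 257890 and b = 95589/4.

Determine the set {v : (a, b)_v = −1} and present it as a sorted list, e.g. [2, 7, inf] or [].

(a, b) ≡ (257890, 10621) mod (ℚ^×)²; places V = {2, 3, 5, 13, 17, 19, 37, 41, 43, ∞}.
(a,b)_17: α=1, u≡6; β=0, v≡8 (mod 17); (6|17)=-1, (8|17)=+1; sign (−1)^0·-1^0·+1^1 = +1.
(a,b)_3: α=0, u≡1; β=2, v≡1 (mod 3); (1|3)=+1, (1|3)=+1; sign (−1)^0·+1^2·+1^0 = +1.
(a,b)_2: α=1, β=-2; u≡1, v≡5 (mod 8); ε(u)ε(v)=0·0, αω(v)=1·1, βω(u)=-2·0; sum ≡ 1  ⇒  -1.
(a,b)_19: α=0, u≡3; β=1, v≡18 (mod 19); (3|19)=-1, (18|19)=-1; sign (−1)^0·-1^1·-1^0 = -1.
(a,b)_37: α=1, u≡14; β=0, v≡23 (mod 37); (14|37)=-1, (23|37)=-1; sign (−1)^0·-1^0·-1^1 = -1.
(a,b)_∞: sgn(257890)=+, sgn(10621)=+, so +1.
(a,b)_43: α=0, u≡19; β=1, v≡29 (mod 43); (19|43)=-1, (29|43)=-1; sign (−1)^0·-1^1·-1^0 = -1.
(a,b)_41: α=1, u≡17; β=0, v≡25 (mod 41); (17|41)=-1, (25|41)=+1; sign (−1)^0·-1^0·+1^1 = +1.
(a,b)_13: α=0, u≡9; β=1, v≡2 (mod 13); (9|13)=+1, (2|13)=-1; sign (−1)^0·+1^1·-1^0 = +1.
(a,b)_5: α=1, u≡3; β=0, v≡1 (mod 5); (3|5)=-1, (1|5)=+1; sign (−1)^0·-1^0·+1^1 = +1.
(257890, 10621 / ℚ) ramifies at {2, 19, 37, 43}: a division algebra.

[2, 19, 37, 43]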